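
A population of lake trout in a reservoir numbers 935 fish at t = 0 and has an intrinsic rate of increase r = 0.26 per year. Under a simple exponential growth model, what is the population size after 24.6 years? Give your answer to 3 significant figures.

N(t) = N₀·e^(rt) = 935 × e^(0.26×24.6) = 935 × e^6.396.
e^6.396 ≈ 599.44, so N ≈ 935 × 599.44 = 560479.

560000 fish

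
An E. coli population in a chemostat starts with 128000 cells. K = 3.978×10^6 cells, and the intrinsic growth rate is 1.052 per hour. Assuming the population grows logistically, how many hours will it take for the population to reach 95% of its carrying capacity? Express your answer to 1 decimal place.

A = (K − N₀)/N₀ = (3.978×10^6 − 128000)/128000 = 30.078.
Solve 3.978×10^6/(1 + 30.078·e^(−1.052t)) = 3.7791×10^6: 1 + 30.078·e^(−1.052t) = 1.0526, so e^(−1.052t) = 0.00174983.
−1.052·t = ln(0.00174983) = -6.3482, so t = 6.3482/1.052 = 6.0344.

6.0 hours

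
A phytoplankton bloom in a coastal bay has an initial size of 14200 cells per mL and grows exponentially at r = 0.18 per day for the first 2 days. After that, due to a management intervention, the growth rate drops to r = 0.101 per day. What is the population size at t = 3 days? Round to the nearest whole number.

22516 cells per mL

Phase 1: N(2) = 14200·e^(0.18×2) = 14200·e^0.36 = 20353.3.
Phase 2 runs for 3 − 2 = 1 days at r = 0.101.
N(3) = 20353.3·e^(0.101×1) = 20353.3·e^0.101 = 22516.4.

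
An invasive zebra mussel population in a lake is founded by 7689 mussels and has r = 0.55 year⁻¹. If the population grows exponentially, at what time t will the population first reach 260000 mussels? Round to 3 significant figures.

6.40 years

Set N₀·e^(rt) = 260000: e^(0.55·t) = 260000/7689 = 33.815.
0.55·t = ln(33.815) = 3.5209, so t = 3.5209/0.55 = 6.4016.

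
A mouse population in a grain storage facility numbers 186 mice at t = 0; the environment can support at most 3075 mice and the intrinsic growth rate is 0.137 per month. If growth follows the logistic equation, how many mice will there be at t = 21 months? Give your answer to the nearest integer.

1640 mice

A = (K − N₀)/N₀ = (3075 − 186)/186 = 15.532.
N(t) = K/(1 + A·e^(−rt)) = 3075/(1 + 15.532×e^(−0.137×21)).
e^(−2.877) = 0.056303; denominator = 1 + 15.532×0.056303 = 1.8745.
N = 3075/1.8745 = 1640.42.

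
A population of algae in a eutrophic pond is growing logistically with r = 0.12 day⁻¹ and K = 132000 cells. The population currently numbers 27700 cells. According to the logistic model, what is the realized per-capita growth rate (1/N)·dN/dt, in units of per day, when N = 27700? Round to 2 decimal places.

(1/N)·dN/dt = r(1 − N/K) = 0.12 × (1 − 27700/132000).
= 0.12 × 0.79015 = 0.094818.

0.09 per day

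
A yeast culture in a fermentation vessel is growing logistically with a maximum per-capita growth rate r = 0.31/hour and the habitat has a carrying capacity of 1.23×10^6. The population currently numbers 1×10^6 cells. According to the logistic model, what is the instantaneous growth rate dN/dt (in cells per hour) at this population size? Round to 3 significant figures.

58000 cells per hour

dN/dt = rN(1 − N/K) = 0.31 × 1×10^6 × (1 − 1×10^6/1.23×10^6).
1 − 1×10^6/1.23×10^6 = 0.18699; dN/dt = 0.31 × 1×10^6 × 0.18699 = 57967.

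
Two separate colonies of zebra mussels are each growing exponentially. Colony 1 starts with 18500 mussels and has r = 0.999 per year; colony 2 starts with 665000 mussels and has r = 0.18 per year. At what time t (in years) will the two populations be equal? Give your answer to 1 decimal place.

Set 18500·e^(0.999t) = 665000·e^(0.18t).
e^((0.999 − 0.18)t) = 665000/18500 → e^(0.819·t) = 35.946.
0.819·t = ln(35.946) = 3.582, so t = 3.582/0.819 = 4.3736.

4.4 years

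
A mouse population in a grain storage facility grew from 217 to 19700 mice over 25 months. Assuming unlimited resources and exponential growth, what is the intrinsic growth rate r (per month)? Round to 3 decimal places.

0.180 per month

From N(t) = N₀·e^(rt): e^(r·25) = 19700/217 = 90.783.
r·25 = ln(90.783) = 4.5085, so r = 4.5085/25 = 0.18034.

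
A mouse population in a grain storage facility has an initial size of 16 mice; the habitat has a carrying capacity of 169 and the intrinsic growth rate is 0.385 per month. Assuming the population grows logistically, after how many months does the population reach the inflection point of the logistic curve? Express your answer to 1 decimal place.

5.9 months

Logistic growth is fastest at N = K/2 = 84.5.
A = (K − N₀)/N₀ = 9.5625. Set K/(1 + A·e^(−rt)) = K/2 → A·e^(−rt) = 1.
e^(−0.385t) = 1/9.5625 = 0.104575, so t = ln(9.5625)/0.385 = 2.2578/0.385 = 5.8645.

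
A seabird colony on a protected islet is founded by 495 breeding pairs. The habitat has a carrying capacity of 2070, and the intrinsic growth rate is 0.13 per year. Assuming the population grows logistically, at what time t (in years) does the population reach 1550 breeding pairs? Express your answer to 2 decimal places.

A = (K − N₀)/N₀ = (2070 − 495)/495 = 3.1818.
Solve 2070/(1 + 3.1818·e^(−0.13t)) = 1550: 1 + 3.1818·e^(−0.13t) = 1.3355, so e^(−0.13t) = 0.105438.
−0.13·t = ln(0.105438) = -2.2496, so t = 2.2496/0.13 = 17.305.

17.30 years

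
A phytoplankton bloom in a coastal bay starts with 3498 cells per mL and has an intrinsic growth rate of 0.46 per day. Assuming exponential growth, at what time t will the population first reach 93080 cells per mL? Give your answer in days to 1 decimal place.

7.1 days

Set N₀·e^(rt) = 93080: e^(0.46·t) = 93080/3498 = 26.609.
0.46·t = ln(26.609) = 3.2813, so t = 3.2813/0.46 = 7.1332.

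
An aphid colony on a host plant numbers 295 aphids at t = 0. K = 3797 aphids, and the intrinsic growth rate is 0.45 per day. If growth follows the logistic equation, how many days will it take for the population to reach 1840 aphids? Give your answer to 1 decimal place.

A = (K − N₀)/N₀ = (3797 − 295)/295 = 11.871.
Solve 3797/(1 + 11.871·e^(−0.45t)) = 1840: 1 + 11.871·e^(−0.45t) = 2.0636, so e^(−0.45t) = 0.089594.
−0.45·t = ln(0.089594) = -2.4125, so t = 2.4125/0.45 = 5.361.

5.4 days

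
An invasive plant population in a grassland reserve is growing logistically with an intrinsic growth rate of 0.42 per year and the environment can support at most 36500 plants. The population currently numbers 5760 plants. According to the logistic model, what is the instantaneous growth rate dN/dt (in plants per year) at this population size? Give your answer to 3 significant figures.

dN/dt = rN(1 − N/K) = 0.42 × 5760 × (1 − 5760/36500).
1 − 5760/36500 = 0.84219; dN/dt = 0.42 × 5760 × 0.84219 = 2037.4.

2040 plants per year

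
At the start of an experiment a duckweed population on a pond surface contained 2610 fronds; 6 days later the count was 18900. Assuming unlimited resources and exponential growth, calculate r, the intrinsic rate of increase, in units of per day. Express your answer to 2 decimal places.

From N(t) = N₀·e^(rt): e^(r·6) = 18900/2610 = 7.2414.
r·6 = ln(7.2414) = 1.9798, so r = 1.9798/6 = 0.32997.

0.33 per day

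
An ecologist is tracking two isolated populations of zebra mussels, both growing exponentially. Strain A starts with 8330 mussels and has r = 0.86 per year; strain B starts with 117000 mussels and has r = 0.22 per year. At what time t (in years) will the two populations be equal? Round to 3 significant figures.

4.13 years

Set 8330·e^(0.86t) = 117000·e^(0.22t).
e^((0.86 − 0.22)t) = 117000/8330 → e^(0.64·t) = 14.046.
0.64·t = ln(14.046) = 2.6423, so t = 2.6423/0.64 = 4.1286.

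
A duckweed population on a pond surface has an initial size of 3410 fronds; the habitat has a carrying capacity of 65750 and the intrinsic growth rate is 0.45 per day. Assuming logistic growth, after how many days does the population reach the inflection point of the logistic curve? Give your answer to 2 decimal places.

6.46 days

Logistic growth is fastest at N = K/2 = 32875.
A = (K − N₀)/N₀ = 18.282. Set K/(1 + A·e^(−rt)) = K/2 → A·e^(−rt) = 1.
e^(−0.45t) = 1/18.282 = 0.0547, so t = ln(18.282)/0.45 = 2.9059/0.45 = 6.4575.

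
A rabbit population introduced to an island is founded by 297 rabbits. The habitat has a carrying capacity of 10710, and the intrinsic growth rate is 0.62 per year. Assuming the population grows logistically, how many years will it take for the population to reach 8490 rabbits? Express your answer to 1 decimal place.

7.9 years

A = (K − N₀)/N₀ = (10710 − 297)/297 = 35.061.
Solve 10710/(1 + 35.061·e^(−0.62t)) = 8490: 1 + 35.061·e^(−0.62t) = 1.2615, so e^(−0.62t) = 0.00745806.
−0.62·t = ln(0.00745806) = -4.8985, so t = 4.8985/0.62 = 7.9007.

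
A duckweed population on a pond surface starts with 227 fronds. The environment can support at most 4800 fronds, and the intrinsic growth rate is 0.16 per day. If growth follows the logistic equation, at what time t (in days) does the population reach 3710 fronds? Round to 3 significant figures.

A = (K − N₀)/N₀ = (4800 − 227)/227 = 20.145.
Solve 4800/(1 + 20.145·e^(−0.16t)) = 3710: 1 + 20.145·e^(−0.16t) = 1.2938, so e^(−0.16t) = 0.014584.
−0.16·t = ln(0.014584) = -4.2278, so t = 4.2278/0.16 = 26.424.

26.4 days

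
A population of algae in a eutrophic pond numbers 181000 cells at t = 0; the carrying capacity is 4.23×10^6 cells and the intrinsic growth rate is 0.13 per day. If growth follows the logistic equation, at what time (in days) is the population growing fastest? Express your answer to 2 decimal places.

23.91 days

Logistic growth is fastest at N = K/2 = 2.115×10^6.
A = (K − N₀)/N₀ = 22.37. Set K/(1 + A·e^(−rt)) = K/2 → A·e^(−rt) = 1.
e^(−0.13t) = 1/22.37 = 0.0447024, so t = ln(22.37)/0.13 = 3.1077/0.13 = 23.906.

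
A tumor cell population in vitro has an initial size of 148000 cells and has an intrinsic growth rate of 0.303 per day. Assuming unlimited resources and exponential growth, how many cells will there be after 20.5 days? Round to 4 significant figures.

73770000 cells

N(t) = N₀·e^(rt) = 148000 × e^(0.303×20.5) = 148000 × e^6.212.
e^6.212 ≈ 498.45, so N ≈ 148000 × 498.45 = 7.377036×10^7.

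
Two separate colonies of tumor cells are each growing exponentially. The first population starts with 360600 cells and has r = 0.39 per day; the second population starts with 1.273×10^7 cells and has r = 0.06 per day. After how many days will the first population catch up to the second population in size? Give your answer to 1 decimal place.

10.8 days

Set 360600·e^(0.39t) = 1.273×10^7·e^(0.06t).
e^((0.39 − 0.06)t) = 1.273×10^7/360600 → e^(0.33·t) = 35.302.
0.33·t = ln(35.302) = 3.5639, so t = 3.5639/0.33 = 10.8.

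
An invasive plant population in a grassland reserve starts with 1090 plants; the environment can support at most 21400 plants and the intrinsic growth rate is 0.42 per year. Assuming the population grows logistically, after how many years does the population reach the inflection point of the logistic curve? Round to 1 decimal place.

7.0 years

Logistic growth is fastest at N = K/2 = 10700.
A = (K − N₀)/N₀ = 18.633. Set K/(1 + A·e^(−rt)) = K/2 → A·e^(−rt) = 1.
e^(−0.42t) = 1/18.633 = 0.0536681, so t = ln(18.633)/0.42 = 2.9249/0.42 = 6.9641.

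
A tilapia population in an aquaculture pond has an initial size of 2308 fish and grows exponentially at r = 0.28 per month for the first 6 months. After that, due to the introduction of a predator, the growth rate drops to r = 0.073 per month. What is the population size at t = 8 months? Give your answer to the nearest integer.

Phase 1: N(6) = 2308·e^(0.28×6) = 2308·e^1.68 = 12383.7.
Phase 2 runs for 8 − 6 = 2 months at r = 0.073.
N(8) = 12383.7·e^(0.073×2) = 12383.7·e^0.146 = 14330.4.

14330 fish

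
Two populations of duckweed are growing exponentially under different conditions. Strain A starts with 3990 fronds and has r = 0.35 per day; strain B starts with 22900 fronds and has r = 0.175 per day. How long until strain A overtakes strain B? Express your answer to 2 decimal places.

9.98 days

Set 3990·e^(0.35t) = 22900·e^(0.175t).
e^((0.35 − 0.175)t) = 22900/3990 → e^(0.175·t) = 5.7393.
0.175·t = ln(5.7393) = 1.7473, so t = 1.7473/0.175 = 9.9848.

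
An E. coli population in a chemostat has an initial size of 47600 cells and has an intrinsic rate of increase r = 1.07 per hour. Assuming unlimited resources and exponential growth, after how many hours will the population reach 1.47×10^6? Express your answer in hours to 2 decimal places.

Set N₀·e^(rt) = 1.47×10^6: e^(1.07·t) = 1.47×10^6/47600 = 30.882.
1.07·t = ln(30.882) = 3.4302, so t = 3.4302/1.07 = 3.2058.

3.21 hours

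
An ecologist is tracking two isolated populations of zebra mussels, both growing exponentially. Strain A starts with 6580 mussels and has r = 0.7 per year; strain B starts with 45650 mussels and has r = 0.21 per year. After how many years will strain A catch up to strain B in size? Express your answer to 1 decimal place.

4.0 years

Set 6580·e^(0.7t) = 45650·e^(0.21t).
e^((0.7 − 0.21)t) = 45650/6580 → e^(0.49·t) = 6.9377.
0.49·t = ln(6.9377) = 1.937, so t = 1.937/0.49 = 3.953.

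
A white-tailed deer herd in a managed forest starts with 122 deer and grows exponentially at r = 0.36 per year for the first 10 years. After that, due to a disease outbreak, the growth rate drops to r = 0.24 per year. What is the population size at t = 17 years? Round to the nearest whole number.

23957 deer

Phase 1: N(10) = 122·e^(0.36×10) = 122·e^3.6 = 4464.98.
Phase 2 runs for 17 − 10 = 7 years at r = 0.24.
N(17) = 4464.98·e^(0.24×7) = 4464.98·e^1.68 = 23957.1.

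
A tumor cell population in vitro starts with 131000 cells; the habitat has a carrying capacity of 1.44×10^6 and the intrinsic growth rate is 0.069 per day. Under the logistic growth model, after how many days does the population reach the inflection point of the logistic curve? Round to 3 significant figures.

Logistic growth is fastest at N = K/2 = 720000.
A = (K − N₀)/N₀ = 9.9924. Set K/(1 + A·e^(−rt)) = K/2 → A·e^(−rt) = 1.
e^(−0.069t) = 1/9.9924 = 0.100076, so t = ln(9.9924)/0.069 = 2.3018/0.069 = 33.36.

33.4 days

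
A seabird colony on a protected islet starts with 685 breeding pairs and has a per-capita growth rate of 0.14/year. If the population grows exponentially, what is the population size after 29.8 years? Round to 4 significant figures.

N(t) = N₀·e^(rt) = 685 × e^(0.14×29.8) = 685 × e^4.172.
e^4.172 ≈ 64.845, so N ≈ 685 × 64.845 = 44418.8.

44420 breeding pairs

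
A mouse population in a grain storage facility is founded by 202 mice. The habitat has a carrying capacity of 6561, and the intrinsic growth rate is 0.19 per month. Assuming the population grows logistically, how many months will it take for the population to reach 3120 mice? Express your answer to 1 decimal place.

A = (K − N₀)/N₀ = (6561 − 202)/202 = 31.48.
Solve 6561/(1 + 31.48·e^(−0.19t)) = 3120: 1 + 31.48·e^(−0.19t) = 2.1029, so e^(−0.19t) = 0.0350342.
−0.19·t = ln(0.0350342) = -3.3514, so t = 3.3514/0.19 = 17.639.

17.6 months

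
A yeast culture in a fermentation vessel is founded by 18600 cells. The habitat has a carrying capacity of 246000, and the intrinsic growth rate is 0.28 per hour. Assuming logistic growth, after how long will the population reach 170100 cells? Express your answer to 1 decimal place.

11.8 hours

A = (K − N₀)/N₀ = (246000 − 18600)/18600 = 12.226.
Solve 246000/(1 + 12.226·e^(−0.28t)) = 170100: 1 + 12.226·e^(−0.28t) = 1.4462, so e^(−0.28t) = 0.0364972.
−0.28·t = ln(0.0364972) = -3.3105, so t = 3.3105/0.28 = 11.823.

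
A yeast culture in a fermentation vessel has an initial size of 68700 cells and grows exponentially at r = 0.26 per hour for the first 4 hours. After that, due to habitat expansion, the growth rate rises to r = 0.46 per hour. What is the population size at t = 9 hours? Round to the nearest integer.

1938654 cells

Phase 1: N(4) = 68700·e^(0.26×4) = 68700·e^1.04 = 194367.
Phase 2 runs for 9 − 4 = 5 hours at r = 0.46.
N(9) = 194367·e^(0.46×5) = 194367·e^2.3 = 1.938654×10^6.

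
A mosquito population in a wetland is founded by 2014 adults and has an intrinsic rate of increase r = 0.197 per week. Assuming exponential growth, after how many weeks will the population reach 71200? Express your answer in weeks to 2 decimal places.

18.10 weeks

Set N₀·e^(rt) = 71200: e^(0.197·t) = 71200/2014 = 35.353.
0.197·t = ln(35.353) = 3.5654, so t = 3.5654/0.197 = 18.098.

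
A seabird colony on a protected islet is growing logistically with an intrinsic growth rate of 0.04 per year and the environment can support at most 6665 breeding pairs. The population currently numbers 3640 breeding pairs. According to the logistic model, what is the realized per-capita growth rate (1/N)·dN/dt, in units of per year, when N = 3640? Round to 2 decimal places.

0.02 per year

(1/N)·dN/dt = r(1 − N/K) = 0.04 × (1 − 3640/6665).
= 0.04 × 0.45386 = 0.018155.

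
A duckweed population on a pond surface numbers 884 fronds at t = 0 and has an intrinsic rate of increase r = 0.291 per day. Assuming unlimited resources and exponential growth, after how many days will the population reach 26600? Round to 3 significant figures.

11.7 days

Set N₀·e^(rt) = 26600: e^(0.291·t) = 26600/884 = 30.09.
0.291·t = ln(30.09) = 3.4042, so t = 3.4042/0.291 = 11.698.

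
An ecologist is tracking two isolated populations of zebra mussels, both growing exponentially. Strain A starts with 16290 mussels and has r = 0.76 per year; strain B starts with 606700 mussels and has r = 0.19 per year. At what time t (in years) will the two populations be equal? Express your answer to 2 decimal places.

6.35 years

Set 16290·e^(0.76t) = 606700·e^(0.19t).
e^((0.76 − 0.19)t) = 606700/16290 → e^(0.57·t) = 37.244.
0.57·t = ln(37.244) = 3.6175, so t = 3.6175/0.57 = 6.3465.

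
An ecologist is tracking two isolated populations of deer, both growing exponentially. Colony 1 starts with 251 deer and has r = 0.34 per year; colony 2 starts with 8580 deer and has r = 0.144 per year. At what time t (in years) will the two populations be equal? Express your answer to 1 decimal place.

18.0 years

Set 251·e^(0.34t) = 8580·e^(0.144t).
e^((0.34 − 0.144)t) = 8580/251 → e^(0.196·t) = 34.183.
0.196·t = ln(34.183) = 3.5317, so t = 3.5317/0.196 = 18.019.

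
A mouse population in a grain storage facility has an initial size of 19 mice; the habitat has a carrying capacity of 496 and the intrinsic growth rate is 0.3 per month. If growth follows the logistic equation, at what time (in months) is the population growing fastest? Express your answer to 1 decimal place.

10.7 months

Logistic growth is fastest at N = K/2 = 248.
A = (K − N₀)/N₀ = 25.105. Set K/(1 + A·e^(−rt)) = K/2 → A·e^(−rt) = 1.
e^(−0.3t) = 1/25.105 = 0.0398323, so t = ln(25.105)/0.3 = 3.2231/0.3 = 10.744.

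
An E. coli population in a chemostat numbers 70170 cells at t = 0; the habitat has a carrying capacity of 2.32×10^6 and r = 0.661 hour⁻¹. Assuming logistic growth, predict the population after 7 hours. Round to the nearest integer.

A = (K − N₀)/N₀ = (2.32×10^6 − 70170)/70170 = 32.063.
N(t) = K/(1 + A·e^(−rt)) = 2.32×10^6/(1 + 32.063×e^(−0.661×7)).
e^(−4.627) = 0.0097841; denominator = 1 + 32.063×0.0097841 = 1.3137.
N = 2.32×10^6/1.3137 = 1.766001×10^6.

1766001 cells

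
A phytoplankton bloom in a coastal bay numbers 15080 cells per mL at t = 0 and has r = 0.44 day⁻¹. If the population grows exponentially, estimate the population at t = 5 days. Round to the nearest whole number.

136097 cells per mL

N(t) = N₀·e^(rt) = 15080 × e^(0.44×5) = 15080 × e^2.2.
e^2.2 ≈ 9.025, so N ≈ 15080 × 9.025 = 136097.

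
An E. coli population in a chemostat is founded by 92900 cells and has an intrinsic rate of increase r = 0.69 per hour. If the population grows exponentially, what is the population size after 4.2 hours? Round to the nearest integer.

1685005 cells

N(t) = N₀·e^(rt) = 92900 × e^(0.69×4.2) = 92900 × e^2.898.
e^2.898 ≈ 18.138, so N ≈ 92900 × 18.138 = 1.685005×10^6.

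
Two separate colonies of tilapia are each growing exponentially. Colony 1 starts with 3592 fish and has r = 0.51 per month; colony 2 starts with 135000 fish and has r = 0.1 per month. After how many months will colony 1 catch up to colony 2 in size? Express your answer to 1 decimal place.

8.8 months

Set 3592·e^(0.51t) = 135000·e^(0.1t).
e^((0.51 − 0.1)t) = 135000/3592 → e^(0.41·t) = 37.584.
0.41·t = ln(37.584) = 3.6266, so t = 3.6266/0.41 = 8.8453.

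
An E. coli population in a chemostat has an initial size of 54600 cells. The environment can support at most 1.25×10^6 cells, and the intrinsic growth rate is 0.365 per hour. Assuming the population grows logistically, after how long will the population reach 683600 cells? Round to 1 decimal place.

A = (K − N₀)/N₀ = (1.25×10^6 − 54600)/54600 = 21.894.
Solve 1.25×10^6/(1 + 21.894·e^(−0.365t)) = 683600: 1 + 21.894·e^(−0.365t) = 1.8286, so e^(−0.365t) = 0.0378443.
−0.365·t = ln(0.0378443) = -3.2743, so t = 3.2743/0.365 = 8.9706.

9.0 hours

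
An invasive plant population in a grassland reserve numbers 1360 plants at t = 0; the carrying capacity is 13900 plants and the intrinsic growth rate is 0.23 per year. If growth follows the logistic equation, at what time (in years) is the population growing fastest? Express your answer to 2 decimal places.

9.66 years

Logistic growth is fastest at N = K/2 = 6950.
A = (K − N₀)/N₀ = 9.2206. Set K/(1 + A·e^(−rt)) = K/2 → A·e^(−rt) = 1.
e^(−0.23t) = 1/9.2206 = 0.108453, so t = ln(9.2206)/0.23 = 2.2214/0.23 = 9.6584.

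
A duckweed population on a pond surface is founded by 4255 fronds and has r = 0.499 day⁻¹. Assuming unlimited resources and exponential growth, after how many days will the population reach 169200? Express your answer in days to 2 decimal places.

Set N₀·e^(rt) = 169200: e^(0.499·t) = 169200/4255 = 39.765.
0.499·t = ln(39.765) = 3.683, so t = 3.683/0.499 = 7.3807.

7.38 days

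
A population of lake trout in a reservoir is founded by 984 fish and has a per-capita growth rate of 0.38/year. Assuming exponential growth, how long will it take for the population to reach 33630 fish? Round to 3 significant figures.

Set N₀·e^(rt) = 33630: e^(0.38·t) = 33630/984 = 34.177.
0.38·t = ln(34.177) = 3.5315, so t = 3.5315/0.38 = 9.2935.

9.29 years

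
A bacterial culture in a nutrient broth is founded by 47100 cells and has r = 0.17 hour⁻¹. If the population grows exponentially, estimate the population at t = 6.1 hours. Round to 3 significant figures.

N(t) = N₀·e^(rt) = 47100 × e^(0.17×6.1) = 47100 × e^1.037.
e^1.037 ≈ 2.8207, so N ≈ 47100 × 2.8207 = 132857.

133000 cells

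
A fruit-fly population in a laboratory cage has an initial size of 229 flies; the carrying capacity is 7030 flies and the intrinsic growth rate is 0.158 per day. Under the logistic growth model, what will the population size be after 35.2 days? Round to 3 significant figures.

A = (K − N₀)/N₀ = (7030 − 229)/229 = 29.699.
N(t) = K/(1 + A·e^(−rt)) = 7030/(1 + 29.699×e^(−0.158×35.2)).
e^(−5.562) = 0.0038426; denominator = 1 + 29.699×0.0038426 = 1.1141.
N = 7030/1.1141 = 6309.91.

6310 flies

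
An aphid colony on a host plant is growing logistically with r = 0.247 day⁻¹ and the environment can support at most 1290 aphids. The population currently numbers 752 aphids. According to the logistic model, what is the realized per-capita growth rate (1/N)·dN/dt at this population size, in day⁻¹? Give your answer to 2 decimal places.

0.10 per day

(1/N)·dN/dt = r(1 − N/K) = 0.247 × (1 − 752/1290).
= 0.247 × 0.41705 = 0.10301.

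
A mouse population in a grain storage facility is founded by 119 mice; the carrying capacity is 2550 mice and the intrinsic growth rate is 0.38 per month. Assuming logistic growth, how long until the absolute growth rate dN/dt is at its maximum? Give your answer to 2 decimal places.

7.94 months

Logistic growth is fastest at N = K/2 = 1275.
A = (K − N₀)/N₀ = 20.429. Set K/(1 + A·e^(−rt)) = K/2 → A·e^(−rt) = 1.
e^(−0.38t) = 1/20.429 = 0.048951, so t = ln(20.429)/0.38 = 3.0169/0.38 = 7.9393.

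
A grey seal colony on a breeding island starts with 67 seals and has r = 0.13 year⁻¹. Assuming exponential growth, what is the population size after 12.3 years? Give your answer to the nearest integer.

N(t) = N₀·e^(rt) = 67 × e^(0.13×12.3) = 67 × e^1.599.
e^1.599 ≈ 4.9481, so N ≈ 67 × 4.9481 = 331.521.

332 seals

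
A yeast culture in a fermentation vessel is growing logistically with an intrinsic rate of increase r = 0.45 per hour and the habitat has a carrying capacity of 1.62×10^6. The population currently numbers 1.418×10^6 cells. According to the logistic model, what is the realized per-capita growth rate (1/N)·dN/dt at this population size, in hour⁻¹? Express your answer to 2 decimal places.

(1/N)·dN/dt = r(1 − N/K) = 0.45 × (1 − 1.418×10^6/1.62×10^6).
= 0.45 × 0.12469 = 0.056111.

0.06 per hour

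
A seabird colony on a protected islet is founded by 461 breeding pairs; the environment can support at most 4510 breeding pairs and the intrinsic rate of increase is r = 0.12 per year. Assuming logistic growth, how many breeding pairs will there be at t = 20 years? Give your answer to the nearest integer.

2510 breeding pairs

A = (K − N₀)/N₀ = (4510 − 461)/461 = 8.7831.
N(t) = K/(1 + A·e^(−rt)) = 4510/(1 + 8.7831×e^(−0.12×20)).
e^(−2.4) = 0.090718; denominator = 1 + 8.7831×0.090718 = 1.7968.
N = 4510/1.7968 = 2510.04.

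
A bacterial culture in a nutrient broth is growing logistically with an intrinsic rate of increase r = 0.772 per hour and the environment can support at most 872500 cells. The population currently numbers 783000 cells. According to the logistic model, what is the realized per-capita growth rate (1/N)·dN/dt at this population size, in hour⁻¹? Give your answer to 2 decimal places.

0.08 per hour

(1/N)·dN/dt = r(1 − N/K) = 0.772 × (1 − 783000/872500).
= 0.772 × 0.10258 = 0.079191.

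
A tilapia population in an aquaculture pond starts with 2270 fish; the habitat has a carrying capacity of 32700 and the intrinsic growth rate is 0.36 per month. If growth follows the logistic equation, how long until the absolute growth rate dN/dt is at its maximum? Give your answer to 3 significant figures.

7.21 months

Logistic growth is fastest at N = K/2 = 16350.
A = (K − N₀)/N₀ = 13.405. Set K/(1 + A·e^(−rt)) = K/2 → A·e^(−rt) = 1.
e^(−0.36t) = 1/13.405 = 0.0745974, so t = ln(13.405)/0.36 = 2.5956/0.36 = 7.2101.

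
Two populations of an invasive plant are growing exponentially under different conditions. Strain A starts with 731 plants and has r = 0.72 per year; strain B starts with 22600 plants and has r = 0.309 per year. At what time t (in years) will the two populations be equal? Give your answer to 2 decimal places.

8.35 years

Set 731·e^(0.72t) = 22600·e^(0.309t).
e^((0.72 − 0.309)t) = 22600/731 → e^(0.411·t) = 30.917.
0.411·t = ln(30.917) = 3.4313, so t = 3.4313/0.411 = 8.3486.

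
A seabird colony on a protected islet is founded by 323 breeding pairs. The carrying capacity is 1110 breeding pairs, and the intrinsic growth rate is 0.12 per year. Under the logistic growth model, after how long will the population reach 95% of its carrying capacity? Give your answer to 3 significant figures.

32.0 years

A = (K − N₀)/N₀ = (1110 − 323)/323 = 2.4365.
Solve 1110/(1 + 2.4365·e^(−0.12t)) = 1054.5: 1 + 2.4365·e^(−0.12t) = 1.0526, so e^(−0.12t) = 0.021601.
−0.12·t = ln(0.021601) = -3.835, so t = 3.835/0.12 = 31.958.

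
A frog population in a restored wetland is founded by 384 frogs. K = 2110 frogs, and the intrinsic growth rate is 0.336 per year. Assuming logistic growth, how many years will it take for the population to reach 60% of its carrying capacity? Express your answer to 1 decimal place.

5.7 years

A = (K − N₀)/N₀ = (2110 − 384)/384 = 4.4948.
Solve 2110/(1 + 4.4948·e^(−0.336t)) = 1266: 1 + 4.4948·e^(−0.336t) = 1.6667, so e^(−0.336t) = 0.14832.
−0.336·t = ln(0.14832) = -1.9084, so t = 1.9084/0.336 = 5.6797.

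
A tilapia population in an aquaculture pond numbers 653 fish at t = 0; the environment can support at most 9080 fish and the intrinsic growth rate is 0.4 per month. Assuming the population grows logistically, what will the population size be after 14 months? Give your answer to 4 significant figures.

A = (K − N₀)/N₀ = (9080 − 653)/653 = 12.905.
N(t) = K/(1 + A·e^(−rt)) = 9080/(1 + 12.905×e^(−0.4×14)).
e^(−5.6) = 0.0036979; denominator = 1 + 12.905×0.0036979 = 1.0477.
N = 9080/1.0477 = 8666.43.

8666 fish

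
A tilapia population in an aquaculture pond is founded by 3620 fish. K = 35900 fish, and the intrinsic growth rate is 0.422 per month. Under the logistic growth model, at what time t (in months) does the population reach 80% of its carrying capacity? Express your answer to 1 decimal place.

A = (K − N₀)/N₀ = (35900 − 3620)/3620 = 8.9171.
Solve 35900/(1 + 8.9171·e^(−0.422t)) = 28720: 1 + 8.9171·e^(−0.422t) = 1.25, so e^(−0.422t) = 0.0280359.
−0.422·t = ln(0.0280359) = -3.5743, so t = 3.5743/0.422 = 8.4698.

8.5 months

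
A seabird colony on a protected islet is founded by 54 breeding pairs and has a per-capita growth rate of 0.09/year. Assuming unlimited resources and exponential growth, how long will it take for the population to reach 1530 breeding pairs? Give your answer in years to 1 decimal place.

37.2 years

Set N₀·e^(rt) = 1530: e^(0.09·t) = 1530/54 = 28.333.
0.09·t = ln(28.333) = 3.344, so t = 3.344/0.09 = 37.156.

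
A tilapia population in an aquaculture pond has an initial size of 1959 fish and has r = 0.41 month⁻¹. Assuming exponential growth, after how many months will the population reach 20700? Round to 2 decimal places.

5.75 months

Set N₀·e^(rt) = 20700: e^(0.41·t) = 20700/1959 = 10.567.
0.41·t = ln(10.567) = 2.3577, so t = 2.3577/0.41 = 5.7505.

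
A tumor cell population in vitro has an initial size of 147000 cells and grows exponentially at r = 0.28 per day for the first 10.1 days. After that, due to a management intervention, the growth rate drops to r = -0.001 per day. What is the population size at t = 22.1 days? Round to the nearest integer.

Phase 1: N(10.1) = 147000·e^(0.28×10.1) = 147000·e^2.828 = 2.486006×10^6.
Phase 2 runs for 22.1 − 10.1 = 12 days at r = -0.001.
N(22.1) = 2.486006×10^6·e^(-0.001×12) = 2.486006×10^6·e^-0.012 = 2.456352×10^6.

2456352 cells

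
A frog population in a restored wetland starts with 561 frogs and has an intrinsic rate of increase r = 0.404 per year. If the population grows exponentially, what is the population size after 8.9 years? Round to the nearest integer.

20441 frogs

N(t) = N₀·e^(rt) = 561 × e^(0.404×8.9) = 561 × e^3.596.
e^3.596 ≈ 36.438, so N ≈ 561 × 36.438 = 20441.5.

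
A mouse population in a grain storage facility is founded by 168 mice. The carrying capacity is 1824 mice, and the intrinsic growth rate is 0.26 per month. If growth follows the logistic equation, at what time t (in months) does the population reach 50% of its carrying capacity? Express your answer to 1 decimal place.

A = (K − N₀)/N₀ = (1824 − 168)/168 = 9.8571.
Solve 1824/(1 + 9.8571·e^(−0.26t)) = 912: 1 + 9.8571·e^(−0.26t) = 2, so e^(−0.26t) = 0.101449.
−0.26·t = ln(0.101449) = -2.2882, so t = 2.2882/0.26 = 8.8008.

8.8 months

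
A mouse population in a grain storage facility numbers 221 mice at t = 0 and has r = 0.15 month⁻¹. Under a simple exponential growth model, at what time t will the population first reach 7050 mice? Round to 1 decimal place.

23.1 months

Set N₀·e^(rt) = 7050: e^(0.15·t) = 7050/221 = 31.9.
0.15·t = ln(31.9) = 3.4626, so t = 3.4626/0.15 = 23.084.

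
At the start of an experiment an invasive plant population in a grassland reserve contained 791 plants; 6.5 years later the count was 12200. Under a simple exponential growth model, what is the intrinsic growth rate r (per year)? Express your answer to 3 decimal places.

0.421 per year

From N(t) = N₀·e^(rt): e^(r·6.5) = 12200/791 = 15.424.
r·6.5 = ln(15.424) = 2.7359, so r = 2.7359/6.5 = 0.42091.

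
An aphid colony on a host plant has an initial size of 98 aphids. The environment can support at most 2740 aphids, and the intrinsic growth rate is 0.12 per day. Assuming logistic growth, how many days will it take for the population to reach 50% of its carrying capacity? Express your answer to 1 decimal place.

A = (K − N₀)/N₀ = (2740 − 98)/98 = 26.959.
Solve 2740/(1 + 26.959·e^(−0.12t)) = 1370: 1 + 26.959·e^(−0.12t) = 2, so e^(−0.12t) = 0.0370931.
−0.12·t = ln(0.0370931) = -3.2943, so t = 3.2943/0.12 = 27.453.

27.5 days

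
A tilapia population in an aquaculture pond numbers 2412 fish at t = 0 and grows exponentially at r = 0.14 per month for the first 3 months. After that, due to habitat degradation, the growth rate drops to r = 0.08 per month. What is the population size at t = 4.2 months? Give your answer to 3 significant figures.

Phase 1: N(3) = 2412·e^(0.14×3) = 2412·e^0.42 = 3670.97.
Phase 2 runs for 4.2 − 3 = 1.2 months at r = 0.08.
N(4.2) = 3670.97·e^(0.08×1.2) = 3670.97·e^0.096 = 4040.85.

4040 fish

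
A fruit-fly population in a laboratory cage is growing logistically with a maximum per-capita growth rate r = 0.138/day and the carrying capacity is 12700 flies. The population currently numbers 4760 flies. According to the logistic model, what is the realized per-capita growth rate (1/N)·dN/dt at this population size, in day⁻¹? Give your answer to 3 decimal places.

(1/N)·dN/dt = r(1 − N/K) = 0.138 × (1 − 4760/12700).
= 0.138 × 0.6252 = 0.086277.

0.086 per day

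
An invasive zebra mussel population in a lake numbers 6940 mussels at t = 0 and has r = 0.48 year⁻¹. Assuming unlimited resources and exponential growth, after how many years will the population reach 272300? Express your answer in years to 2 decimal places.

7.65 years

Set N₀·e^(rt) = 272300: e^(0.48·t) = 272300/6940 = 39.236.
0.48·t = ln(39.236) = 3.6696, so t = 3.6696/0.48 = 7.645.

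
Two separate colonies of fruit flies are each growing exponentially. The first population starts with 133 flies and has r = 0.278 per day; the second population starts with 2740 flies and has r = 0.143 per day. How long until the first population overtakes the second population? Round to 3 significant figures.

Set 133·e^(0.278t) = 2740·e^(0.143t).
e^((0.278 − 0.143)t) = 2740/133 → e^(0.135·t) = 20.602.
0.135·t = ln(20.602) = 3.0254, so t = 3.0254/0.135 = 22.41.

22.4 days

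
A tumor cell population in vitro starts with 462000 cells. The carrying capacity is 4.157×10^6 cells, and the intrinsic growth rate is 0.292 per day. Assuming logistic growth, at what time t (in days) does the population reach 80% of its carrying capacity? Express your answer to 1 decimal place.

11.9 days

A = (K − N₀)/N₀ = (4.157×10^6 − 462000)/462000 = 7.9978.
Solve 4.157×10^6/(1 + 7.9978·e^(−0.292t)) = 3.3256×10^6: 1 + 7.9978·e^(−0.292t) = 1.25, so e^(−0.292t) = 0.0312585.
−0.292·t = ln(0.0312585) = -3.4655, so t = 3.4655/0.292 = 11.868.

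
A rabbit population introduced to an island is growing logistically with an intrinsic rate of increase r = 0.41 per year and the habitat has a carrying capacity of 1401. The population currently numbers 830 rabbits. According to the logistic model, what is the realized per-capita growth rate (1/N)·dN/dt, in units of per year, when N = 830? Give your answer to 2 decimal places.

0.17 per year

(1/N)·dN/dt = r(1 − N/K) = 0.41 × (1 − 830/1401).
= 0.41 × 0.40757 = 0.1671.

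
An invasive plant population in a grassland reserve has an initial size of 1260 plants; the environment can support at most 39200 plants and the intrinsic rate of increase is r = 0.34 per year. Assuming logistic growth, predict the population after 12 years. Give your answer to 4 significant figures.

25980 plants

A = (K − N₀)/N₀ = (39200 − 1260)/1260 = 30.111.
N(t) = K/(1 + A·e^(−rt)) = 39200/(1 + 30.111×e^(−0.34×12)).
e^(−4.08) = 0.016907; denominator = 1 + 30.111×0.016907 = 1.5091.
N = 39200/1.5091 = 25975.7.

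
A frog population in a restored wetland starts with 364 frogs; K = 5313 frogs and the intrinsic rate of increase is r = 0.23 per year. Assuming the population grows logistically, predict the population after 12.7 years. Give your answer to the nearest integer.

A = (K − N₀)/N₀ = (5313 − 364)/364 = 13.596.
N(t) = K/(1 + A·e^(−rt)) = 5313/(1 + 13.596×e^(−0.23×12.7)).
e^(−2.921) = 0.05388; denominator = 1 + 13.596×0.05388 = 1.7326.
N = 5313/1.7326 = 3066.56.

3067 frogs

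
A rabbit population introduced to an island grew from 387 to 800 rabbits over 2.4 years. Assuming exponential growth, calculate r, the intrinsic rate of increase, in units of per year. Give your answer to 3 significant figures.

0.303 per year

From N(t) = N₀·e^(rt): e^(r·2.4) = 800/387 = 2.0672.
r·2.4 = ln(2.0672) = 0.72619, so r = 0.72619/2.4 = 0.30258.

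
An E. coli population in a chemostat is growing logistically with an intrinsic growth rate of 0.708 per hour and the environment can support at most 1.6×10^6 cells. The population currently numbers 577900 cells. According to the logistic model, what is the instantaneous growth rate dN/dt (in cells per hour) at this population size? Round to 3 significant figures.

261000 cells per hour

dN/dt = rN(1 − N/K) = 0.708 × 577900 × (1 − 577900/1.6×10^6).
1 − 577900/1.6×10^6 = 0.63881; dN/dt = 0.708 × 577900 × 0.63881 = 2.61372×10^5.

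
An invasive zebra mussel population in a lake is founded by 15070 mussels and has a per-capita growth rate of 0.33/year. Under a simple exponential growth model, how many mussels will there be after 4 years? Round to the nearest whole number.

N(t) = N₀·e^(rt) = 15070 × e^(0.33×4) = 15070 × e^1.32.
e^1.32 ≈ 3.7434, so N ≈ 15070 × 3.7434 = 56413.4.

56413 mussels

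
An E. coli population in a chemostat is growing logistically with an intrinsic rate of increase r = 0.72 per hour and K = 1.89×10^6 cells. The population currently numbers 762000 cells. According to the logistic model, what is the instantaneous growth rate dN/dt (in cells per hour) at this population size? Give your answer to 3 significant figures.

dN/dt = rN(1 − N/K) = 0.72 × 762000 × (1 − 762000/1.89×10^6).
1 − 762000/1.89×10^6 = 0.59683; dN/dt = 0.72 × 762000 × 0.59683 = 3.27442×10^5.

327000 cells per hour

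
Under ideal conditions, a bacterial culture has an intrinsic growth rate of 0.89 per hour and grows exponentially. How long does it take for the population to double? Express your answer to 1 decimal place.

Doubling time t_d = ln(2)/r = 0.6931/0.89 = 0.77882.

0.8 hours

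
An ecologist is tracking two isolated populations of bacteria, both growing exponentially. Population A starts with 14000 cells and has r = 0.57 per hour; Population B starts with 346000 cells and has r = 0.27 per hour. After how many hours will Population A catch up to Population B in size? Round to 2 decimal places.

10.69 hours

Set 14000·e^(0.57t) = 346000·e^(0.27t).
e^((0.57 − 0.27)t) = 346000/14000 → e^(0.3·t) = 24.714.
0.3·t = ln(24.714) = 3.2074, so t = 3.2074/0.3 = 10.691.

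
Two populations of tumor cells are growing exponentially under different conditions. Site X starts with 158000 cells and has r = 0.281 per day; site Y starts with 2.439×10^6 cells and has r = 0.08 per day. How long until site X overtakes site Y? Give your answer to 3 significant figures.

13.6 days

Set 158000·e^(0.281t) = 2.439×10^6·e^(0.08t).
e^((0.281 − 0.08)t) = 2.439×10^6/158000 → e^(0.201·t) = 15.437.
0.201·t = ln(15.437) = 2.7367, so t = 2.7367/0.201 = 13.616.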